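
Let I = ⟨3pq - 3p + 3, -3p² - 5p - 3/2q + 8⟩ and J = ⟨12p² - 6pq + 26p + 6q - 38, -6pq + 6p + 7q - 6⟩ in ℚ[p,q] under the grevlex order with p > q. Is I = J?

No, the ideals differ.

Equality of ideals is decidable: compute both reduced Gröbner bases (unique for the ordering) and check whether they agree.
Buchberger on the first generating set:
f_1 = 3pq - 3p + 3, LT = pq.
f_2 = -3p² - 5p - 3/2q + 8, LT = p².

S(f_1,f_2): lcm = p²q. S = -p² - 5/3pq - ½q² + p + 8/3q.
  leading term p²: subtract (⅓)·f_2 from -p² - 5/3pq - ½q² + p + 8/3q → -5/3pq - ½q² + 8/3p + 19/6q - 8/3
  leading term pq: subtract (-5/9)·f_1 from -5/3pq - ½q² + 8/3p + 19/6q - 8/3 → -½q² + p + 19/6q - 1
  leading term q²: no divisor's leading term divides it; move -½q² to the remainder.
  leading term p: no divisor's leading term divides it; move p to the remainder.
  leading term q: no divisor's leading term divides it; move 19/6q to the remainder.
  leading term 1: no divisor's leading term divides it; move -1 to the remainder.
  remainder -½q² + p + 19/6q - 1 ≠ 0; add g_3 = -½q² + p + 19/6q - 1 to the basis.

The other S-polynomials (S(f_1,g_3), S(f_2,g_3)) all reduce to 0 modulo the current basis, so we have a Gröbner basis.
Inter-reduce: drop elements whose leading term is divisible by another's, tail-reduce, and make monic.
Reduced Gröbner basis: {p² + 5/3p + ½q - 8/3, pq - p + 1, q² - 2p - 19/3q + 2}.

Buchberger on the second generating set:
h_1 = 12p² - 6pq + 26p + 6q - 38, LT = p².
h_2 = -6pq + 6p + 7q - 6, LT = pq.

S(h_1,h_2): lcm = p²q. S = -½pq² + p² + 10/3pq + ½q² - p - 19/6q.
  leading term pq²: subtract (1/12q)·h_2 from -½pq² + p² + 10/3pq + ½q² - p - 19/6q → p² + 17/6pq - 1/12q² - p - 8/3q
  leading term p²: subtract (1/12)·h_1 from p² + 17/6pq - 1/12q² - p - 8/3q → 10/3pq - 1/12q² - 19/6p - 19/6q + 19/6
  leading term pq: subtract (-5/9)·h_2 from 10/3pq - 1/12q² - 19/6p - 19/6q + 19/6 → -1/12q² + ⅙p + 13/18q - ⅙
  leading term q²: no divisor's leading term divides it; move -1/12q² to the remainder.
  leading term p: no divisor's leading term divides it; move ⅙p to the remainder.
  leading term q: no divisor's leading term divides it; move 13/18q to the remainder.
  leading term 1: no divisor's leading term divides it; move -⅙ to the remainder.
  remainder -1/12q² + ⅙p + 13/18q - ⅙ ≠ 0; add k_3 = -1/12q² + ⅙p + 13/18q - ⅙ to the basis.

The other S-polynomials (S(h_1,k_3), S(h_2,k_3)) all reduce to 0 modulo the current basis, so we have a Gröbner basis.
Inter-reduce: drop elements whose leading term is divisible by another's, tail-reduce, and make monic.
Reduced Gröbner basis: {p² + 5/3p - 1/12q - 8/3, pq - p - 7/6q + 1, q² - 2p - 26/3q + 2}.

The bases are distinct; the ideals are different.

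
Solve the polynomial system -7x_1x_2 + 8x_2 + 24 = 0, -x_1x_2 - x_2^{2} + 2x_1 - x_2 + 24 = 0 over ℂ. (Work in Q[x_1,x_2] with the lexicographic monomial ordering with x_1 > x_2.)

Compute a lex Gröbner basis by Buchberger's algorithm.
f_1 = -7x_1x_2 + 8x_2 + 24, LT = x_1x_2.
f_2 = -x_1x_2 + 2x_1 - x_2^{2} - x_2 + 24, LT = x_1x_2.

S(f_1,f_2): lcm = x_1x_2. S = 2x_1 - x_2^{2} - \tfrac{15}{7}x_2 + \tfrac{144}{7}.
  reduce S modulo (f_1, f_2):
  remainder 2x_1 - x_2^{2} - \tfrac{15}{7}x_2 + \tfrac{144}{7} ≠ 0; add h_3 = 2x_1 - x_2^{2} - \tfrac{15}{7}x_2 + \tfrac{144}{7} to the basis.

S(f_1,h_3): lcm = x_1x_2. S = \tfrac{1}{2}x_2^{3} + \tfrac{15}{14}x_2^{2} - \tfrac{80}{7}x_2 - \tfrac{24}{7}.
  reduce S modulo (f_1, f_2, h_3):
  remainder \tfrac{1}{2}x_2^{3} + \tfrac{15}{14}x_2^{2} - \tfrac{80}{7}x_2 - \tfrac{24}{7} ≠ 0; add h_4 = \tfrac{1}{2}x_2^{3} + \tfrac{15}{14}x_2^{2} - \tfrac{80}{7}x_2 - \tfrac{24}{7} to the basis.

The other S-polynomials (S(f_2,h_3), S(f_1,h_4), S(f_2,h_4), S(h_3,h_4)) all reduce to 0 modulo the current basis, so we have a Gröbner basis.
Inter-reduce: drop elements whose leading term is divisible by another's, tail-reduce, and make monic.
Reduced Gröbner basis: {x_1 - \tfrac{1}{2}x_2^{2} - \tfrac{15}{14}x_2 + \tfrac{72}{7}, x_2^{3} + \tfrac{15}{7}x_2^{2} - \tfrac{160}{7}x_2 - \tfrac{48}{7}}.

A lex Gröbner basis eliminates variables successively. Here x_2^{3} + \tfrac{15}{7}x_2^{2} - \tfrac{160}{7}x_2 - \tfrac{48}{7} depends only on x_2, with roots {4, -43/14 - sqrt(1513)/14, -43/14 + sqrt(1513)/14}; lifting each root through the earlier basis elements recovers the full solutions.
  x_2 = 4: the earlier basis element becomes x_1 - 2 = 0, giving x_1 = 2 — point (2, 4).
  x_2 = -43/14 - sqrt(1513)/14: the earlier basis element becomes x_1 - sqrt(1513)/7 + 5 = 0, giving x_1 = -5 + sqrt(1513)/7 — point (-5 + sqrt(1513)/7, -43/14 - sqrt(1513)/14).
  x_2 = -43/14 + sqrt(1513)/14: the earlier basis element becomes x_1 + 5 + sqrt(1513)/7 = 0, giving x_1 = -sqrt(1513)/7 - 5 — point (-sqrt(1513)/7 - 5, -43/14 + sqrt(1513)/14).
A lex Gröbner basis triangularizes the system, enabling back-substitution.

{(2, 4), (-5 + sqrt(1513)/7, -43/14 - sqrt(1513)/14), (-sqrt(1513)/7 - 5, -43/14 + sqrt(1513)/14)}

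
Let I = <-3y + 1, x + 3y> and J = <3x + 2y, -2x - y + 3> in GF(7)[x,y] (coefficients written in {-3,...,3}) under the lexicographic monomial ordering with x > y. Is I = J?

Yes, the ideals are equal.

For a fixed monomial order, each ideal has a unique reduced Gröbner basis; comparing bases decides equality.
Buchberger on the first generating set:
f_1 = -3y + 1, LT = y.
f_2 = x + 3y, LT = x.

The S-polynomials (S(f_1,f_2)) all reduce to 0 modulo the current basis, so we have a Gröbner basis.
Inter-reduce: drop elements whose leading term is divisible by another's, tail-reduce, and make monic.
Reduced Gröbner basis: {x + 1, y + 2}.

Buchberger on the second generating set:
h_1 = 3x + 2y, LT = x.
h_2 = -2x - y + 3, LT = x.

S(h_1,h_2): lcm = x. S = -y - 2.
  leading term y: no divisor's leading term divides it; move -y to the remainder.
  leading term 1: no divisor's leading term divides it; move -2 to the remainder.
  remainder -y - 2 ≠ 0; add k_3 = -y - 2 to the basis.

The other S-polynomials (S(h_1,k_3), S(h_2,k_3)) all reduce to 0 modulo the current basis, so we have a Gröbner basis.
Inter-reduce: drop elements whose leading term is divisible by another's, tail-reduce, and make monic.
Reduced Gröbner basis: {x + 1, y + 2}.

Same reduced basis, so the two generating sets span the same ideal.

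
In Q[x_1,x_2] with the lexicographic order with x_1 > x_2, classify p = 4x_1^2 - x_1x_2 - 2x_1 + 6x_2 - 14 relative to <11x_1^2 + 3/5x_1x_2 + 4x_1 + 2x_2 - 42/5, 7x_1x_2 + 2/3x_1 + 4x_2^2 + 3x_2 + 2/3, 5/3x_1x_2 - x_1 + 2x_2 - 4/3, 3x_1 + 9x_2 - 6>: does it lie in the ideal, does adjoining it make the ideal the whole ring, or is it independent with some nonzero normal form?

First compute the reduced Gröbner basis of I by Buchberger's algorithm.
f_1 = 11x_1^2 + 3/5x_1x_2 + 4x_1 + 2x_2 - 42/5, LT = x_1^2.
f_2 = 7x_1x_2 + 2/3x_1 + 4x_2^2 + 3x_2 + 2/3, LT = x_1x_2.
f_3 = 5/3x_1x_2 - x_1 + 2x_2 - 4/3, LT = x_1x_2.
f_4 = 3x_1 + 9x_2 - 6, LT = x_1.

S(f_1,f_2): lcm = x_1^2x_2. S = -2/21x_1^2 - 199/385x_1x_2^2 - 5/77x_1x_2 - 2/21x_1 + 2/11x_2^2 - 42/55x_2.
  reduce S modulo (f_1, f_2, f_3, f_4):
  remainder 796/2695x_2^3 + 23167/56595x_2^2 - 29077/56595x_2 - 3602/18865 ≠ 0; add h_5 = 796/2695x_2^3 + 23167/56595x_2^2 - 29077/56595x_2 - 3602/18865 to the basis.

S(f_1,f_3): lcm = x_1^2x_2. S = 3/5x_1^2 + 3/55x_1x_2^2 - 46/55x_1x_2 + 4/5x_1 + 2/11x_2^2 - 42/55x_2.
  reduce S modulo (f_1, f_2, f_3, f_4, h_5):
  remainder 268624/383075x_2^2 - 977874/383075x_2 + 28370/15323 ≠ 0; add h_6 = 268624/383075x_2^2 - 977874/383075x_2 + 28370/15323 to the basis.

S(f_1,f_4): lcm = x_1^2. S = -162/55x_1x_2 + 26/11x_1 + 2/11x_2 - 42/55.
  reduce S modulo (f_1, f_2, f_3, f_4, h_5, h_6):
  remainder -6065/16789x_2 + 6065/16789 ≠ 0; add h_7 = -6065/16789x_2 + 6065/16789 to the basis.

The other S-polynomials (S(f_2,f_3), S(f_2,f_4), S(f_3,f_4), S(f_1,h_5), S(f_2,h_5), S(f_3,h_5), S(f_4,h_5), S(f_1,h_6), S(f_2,h_6), S(f_3,h_6), S(f_4,h_6), S(h_5,h_6), S(f_1,h_7), S(f_2,h_7), S(f_3,h_7), S(f_4,h_7), S(h_5,h_7), S(h_6,h_7)) all reduce to 0 modulo the current basis, so we have a Gröbner basis.
Inter-reduce: drop elements whose leading term is divisible by another's, tail-reduce, and make monic.
Reduced Gröbner basis: {x_1 + 1, x_2 - 1}.
Label its elements g_1 = x_1 + 1, g_2 = x_2 - 1.

Reduce p = 4x_1^2 - x_1x_2 - 2x_1 + 6x_2 - 14 modulo G:
  leading term x_1^2: subtract (4x_1)·g_1 from 4x_1^2 - x_1x_2 - 2x_1 + 6x_2 - 14 → -x_1x_2 - 6x_1 + 6x_2 - 14
  leading term x_1x_2: subtract (-x_2)·g_1 from -x_1x_2 - 6x_1 + 6x_2 - 14 → -6x_1 + 7x_2 - 14
  leading term x_1: subtract (-6)·g_1 from -6x_1 + 7x_2 - 14 → 7x_2 - 8
  leading term x_2: subtract (7)·g_2 from 7x_2 - 8 → -1
  leading term 1: no divisor's leading term divides it; move -1 to the remainder.
  normal form = -1.
The normal form is nonzero, so p ∉ I. Since p minus its normal form lies in I, I + (p) = I + (r) where r = -1; decide whether this ideal is the whole ring.
Here r = -1 is a nonzero constant, hence a unit: 1 ∈ I + (p), the Gröbner basis of I + (p) is {1}, and the enlarged system has no common solution — adjoining p is inconsistent.

Adjoining 4x_1^2 - x_1x_2 - 2x_1 + 6x_2 - 14 makes the ideal the whole ring: the system is inconsistent.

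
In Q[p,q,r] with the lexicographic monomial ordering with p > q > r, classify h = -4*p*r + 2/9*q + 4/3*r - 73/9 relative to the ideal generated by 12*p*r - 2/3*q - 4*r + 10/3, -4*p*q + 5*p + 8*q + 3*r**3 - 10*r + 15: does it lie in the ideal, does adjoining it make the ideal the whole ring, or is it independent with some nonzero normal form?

Adjoining -4*p*r + 2/9*q + 4/3*r - 73/9 makes the ideal the whole ring: the system is inconsistent.

First compute the reduced Gröbner basis of I by Buchberger's algorithm.
f_1 = 12*p*r - 2/3*q - 4*r + 10/3, LT = p*r.
f_2 = -4*p*q + 5*p + 8*q + 3*r**3 - 10*r + 15, LT = p*q.

S(f_1,f_2): lcm = p*q*r. S = 5/4*p*r - 1/18*q**2 + 5/3*q*r + 5/18*q + 3/4*r**4 - 5/2*r**2 + 15/4*r.
  leading term p*r: subtract (5/48)·f_1 from 5/4*p*r - 1/18*q**2 + 5/3*q*r + 5/18*q + 3/4*r**4 - 5/2*r**2 + 15/4*r → -1/18*q**2 + 5/3*q*r + 25/72*q + 3/4*r**4 - 5/2*r**2 + 25/6*r - 25/72
  leading term q**2: no divisor's leading term divides it; move -1/18*q**2 to the remainder.
  leading term q*r: no divisor's leading term divides it; move 5/3*q*r to the remainder.
  leading term q: no divisor's leading term divides it; move 25/72*q to the remainder.
  leading term r**4: no divisor's leading term divides it; move 3/4*r**4 to the remainder.
  leading term r**2: no divisor's leading term divides it; move -5/2*r**2 to the remainder.
  leading term r: no divisor's leading term divides it; move 25/6*r to the remainder.
  leading term 1: no divisor's leading term divides it; move -25/72 to the remainder.
  remainder -1/18*q**2 + 5/3*q*r + 25/72*q + 3/4*r**4 - 5/2*r**2 + 25/6*r - 25/72 ≠ 0; add k_3 = -1/18*q**2 + 5/3*q*r + 25/72*q + 3/4*r**4 - 5/2*r**2 + 25/6*r - 25/72 to the basis.

The other S-polynomials (S(f_1,k_3), S(f_2,k_3)) all reduce to 0 modulo the current basis, so we have a Gröbner basis.
Inter-reduce: drop elements whose leading term is divisible by another's, tail-reduce, and make monic.
Reduced Gröbner basis: {p*q - 5/4*p - 2*q - 3/4*r**3 + 5/2*r - 15/4, p*r - 1/18*q - 1/3*r + 5/18, q**2 - 30*q*r - 25/4*q - 27/2*r**4 + 45*r**2 - 75*r + 25/4}.
Label its elements g_1 = p*q - 5/4*p - 2*q - 3/4*r**3 + 5/2*r - 15/4, g_2 = p*r - 1/18*q - 1/3*r + 5/18, g_3 = q**2 - 30*q*r - 25/4*q - 27/2*r**4 + 45*r**2 - 75*r + 25/4.

Reduce h = -4*p*r + 2/9*q + 4/3*r - 73/9 modulo G:
  leading term p*r: subtract (-4)·g_2 from -4*p*r + 2/9*q + 4/3*r - 73/9 → -7
  leading term 1: no divisor's leading term divides it; move -7 to the remainder.
  normal form = -7.
The normal form is nonzero, so h ∉ I. Since h minus its normal form lies in I, I + (h) = I + (n) where n = -7; decide whether this ideal is the whole ring.
Here n = -7 is a nonzero constant, hence a unit: 1 ∈ I + (h), the Gröbner basis of I + (h) is {1}, and the enlarged system has no common solution — adjoining h is inconsistent.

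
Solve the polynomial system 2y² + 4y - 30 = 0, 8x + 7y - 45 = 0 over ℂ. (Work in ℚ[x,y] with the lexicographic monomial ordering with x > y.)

{(10, -5), (3, 3)}

Compute a lex Gröbner basis by Buchberger's algorithm.
f_1 = 2y² + 4y - 30, LT = y².
f_2 = 8x + 7y - 45, LT = x.

The S-polynomials (S(f_1,f_2)) all reduce to 0 modulo the current basis, so we have a Gröbner basis.
Inter-reduce: drop elements whose leading term is divisible by another's, tail-reduce, and make monic.
Reduced Gröbner basis: {x + ⅞y - 45/8, y² + 2y - 15}.

A lex Gröbner basis eliminates variables successively. Here y² + 2y - 15 depends only on y, with roots {-5, 3}; lifting each root through the earlier basis elements recovers the full solutions.
  y = -5: the earlier basis element becomes x - 10 = 0, giving x = 10 — point (10, -5).
  y = 3: the earlier basis element becomes x - 3 = 0, giving x = 3 — point (3, 3).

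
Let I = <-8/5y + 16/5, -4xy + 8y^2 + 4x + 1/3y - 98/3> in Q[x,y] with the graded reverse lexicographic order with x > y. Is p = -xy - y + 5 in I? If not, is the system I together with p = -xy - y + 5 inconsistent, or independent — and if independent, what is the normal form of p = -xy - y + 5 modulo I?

First compute the reduced Gröbner basis of I by Buchberger's algorithm.
f_1 = -8/5y + 16/5, LT = y.
f_2 = -4xy + 8y^2 + 4x + 1/3y - 98/3, LT = xy.

S(f_1,f_2): lcm = xy. S = 2y^2 - x + 1/12y - 49/6.
  leading term y^2: subtract (-5/4y)·f_1 from 2y^2 - x + 1/12y - 49/6 → -x + 49/12y - 49/6
  leading term x: no divisor's leading term divides it; move -x to the remainder.
  leading term y: subtract (-245/96)·f_1 from 49/12y - 49/6 → 0
  remainder -x ≠ 0; add h_3 = -x to the basis.

The other S-polynomials (S(f_1,h_3), S(f_2,h_3)) all reduce to 0 modulo the current basis, so we have a Gröbner basis.
Inter-reduce: drop elements whose leading term is divisible by another's, tail-reduce, and make monic.
Reduced Gröbner basis: {x, y - 2}.
Label its elements g_1 = x, g_2 = y - 2.

Reduce p = -xy - y + 5 modulo G:
  leading term xy: subtract (-y)·g_1 from -xy - y + 5 → -y + 5
  leading term y: subtract (-1)·g_2 from -y + 5 → 3
  leading term 1: no divisor's leading term divides it; move 3 to the remainder.
  normal form = 3.
The normal form is nonzero, so p ∉ I. Since p minus its normal form lies in I, I + (p) = I + (r) where r = 3; decide whether this ideal is the whole ring.
Here r = 3 is a nonzero constant, hence a unit: 1 ∈ I + (p), the Gröbner basis of I + (p) is {1}, and the enlarged system has no common solution — adjoining p is inconsistent.

Adjoining -xy - y + 5 makes the ideal the whole ring: the system is inconsistent.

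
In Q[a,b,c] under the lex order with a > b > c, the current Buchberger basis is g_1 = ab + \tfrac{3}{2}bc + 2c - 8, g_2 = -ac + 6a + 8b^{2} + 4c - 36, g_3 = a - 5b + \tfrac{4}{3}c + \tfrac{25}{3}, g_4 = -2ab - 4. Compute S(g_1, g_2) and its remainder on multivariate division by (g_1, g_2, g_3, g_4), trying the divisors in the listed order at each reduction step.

S(g_1, g_2) = 6ab + 8b^{3} + \tfrac{3}{2}bc^{2} + 4bc - 36b + 2c^{2} - 8c; remainder on division = 8b^{3} + \tfrac{3}{2}bc^{2} - 5bc - 36b + 2c^{2} - 20c + 48.

lcm(LM(g_1), LM(g_2)) = abc.
S = (lcm/LT(g_1))·g_1 − (lcm/LT(g_2))·g_2 = 6ab + 8b^{3} + \tfrac{3}{2}bc^{2} + 4bc - 36b + 2c^{2} - 8c.
Reduce S modulo (g_1, g_2, g_3, g_4) in that order:
  leading term ab: subtract (6)·g_1 from 6ab + 8b^{3} + \tfrac{3}{2}bc^{2} + 4bc - 36b + 2c^{2} - 8c → 8b^{3} + \tfrac{3}{2}bc^{2} - 5bc - 36b + 2c^{2} - 20c + 48
  leading term b^{3}: no divisor's leading term divides it; move 8b^{3} to the remainder.
  leading term bc^{2}: no divisor's leading term divides it; move \tfrac{3}{2}bc^{2} to the remainder.
  leading term bc: no divisor's leading term divides it; move -5bc to the remainder.
  leading term b: no divisor's leading term divides it; move -36b to the remainder.
  leading term c^{2}: no divisor's leading term divides it; move 2c^{2} to the remainder.
  leading term c: no divisor's leading term divides it; move -20c to the remainder.
  leading term 1: no divisor's leading term divides it; move 48 to the remainder.
The remainder 8b^{3} + \tfrac{3}{2}bc^{2} - 5bc - 36b + 2c^{2} - 20c + 48 is nonzero, so it would be added as the next basis element.
An S-polynomial is built so that the two leading terms cancel; whether anything survives reduction is exactly the Gröbner-basis criterion.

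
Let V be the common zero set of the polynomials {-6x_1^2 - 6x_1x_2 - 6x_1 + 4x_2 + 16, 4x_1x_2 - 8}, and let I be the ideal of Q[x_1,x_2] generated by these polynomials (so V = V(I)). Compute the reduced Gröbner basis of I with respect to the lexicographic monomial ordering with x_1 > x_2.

f_1 = -6x_1^2 - 6x_1x_2 - 6x_1 + 4x_2 + 16, LT = x_1^2.
f_2 = 4x_1x_2 - 8, LT = x_1x_2.

S(f_1,f_2): lcm = x_1^2x_2. S = x_1x_2^2 + x_1x_2 + 2x_1 - 2/3x_2^2 - 8/3x_2.
  leading term x_1x_2^2: subtract (1/4x_2)·f_2 from x_1x_2^2 + x_1x_2 + 2x_1 - 2/3x_2^2 - 8/3x_2 → x_1x_2 + 2x_1 - 2/3x_2^2 - 2/3x_2
  leading term x_1x_2: subtract (1/4)·f_2 from x_1x_2 + 2x_1 - 2/3x_2^2 - 2/3x_2 → 2x_1 - 2/3x_2^2 - 2/3x_2 + 2
  leading term x_1: no divisor's leading term divides it; move 2x_1 to the remainder.
  leading term x_2^2: no divisor's leading term divides it; move -2/3x_2^2 to the remainder.
  leading term x_2: no divisor's leading term divides it; move -2/3x_2 to the remainder.
  leading term 1: no divisor's leading term divides it; move 2 to the remainder.
  remainder 2x_1 - 2/3x_2^2 - 2/3x_2 + 2 ≠ 0; add g_3 = 2x_1 - 2/3x_2^2 - 2/3x_2 + 2 to the basis.

S(f_2,g_3): lcm = x_1x_2. S = 1/3x_2^3 + 1/3x_2^2 - x_2 - 2.
  leading term x_2^3: no divisor's leading term divides it; move 1/3x_2^3 to the remainder.
  leading term x_2^2: no divisor's leading term divides it; move 1/3x_2^2 to the remainder.
  leading term x_2: no divisor's leading term divides it; move -x_2 to the remainder.
  leading term 1: no divisor's leading term divides it; move -2 to the remainder.
  remainder 1/3x_2^3 + 1/3x_2^2 - x_2 - 2 ≠ 0; add g_4 = 1/3x_2^3 + 1/3x_2^2 - x_2 - 2 to the basis.

The other S-polynomials (S(f_1,g_3), S(f_1,g_4), S(f_2,g_4), S(g_3,g_4)) all reduce to 0 modulo the current basis, so we have a Gröbner basis.
Inter-reduce: drop elements whose leading term is divisible by another's, tail-reduce, and make monic.

G = {x_1 - 1/3x_2^2 - 1/3x_2 + 1, x_2^3 + x_2^2 - 3x_2 - 6}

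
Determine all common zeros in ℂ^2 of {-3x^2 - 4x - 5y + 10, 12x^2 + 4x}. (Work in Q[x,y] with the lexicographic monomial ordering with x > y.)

{(0, 2), (-1/3, 11/5)}

Compute a lex Gröbner basis by Buchberger's algorithm.
f_1 = -3x^2 - 4x - 5y + 10, LT = x^2.
f_2 = 12x^2 + 4x, LT = x^2.

S(f_1,f_2): lcm = x^2. S = x + 5/3y - 10/3.
  leading term x: no divisor's leading term divides it; move x to the remainder.
  leading term y: no divisor's leading term divides it; move 5/3y to the remainder.
  leading term 1: no divisor's leading term divides it; move -10/3 to the remainder.
  remainder x + 5/3y - 10/3 ≠ 0; add h_3 = x + 5/3y - 10/3 to the basis.

S(f_1,h_3): lcm = x^2. S = -5/3xy + 14/3x + 5/3y - 10/3.
  leading term xy: subtract (-5/3y)·h_3 from -5/3xy + 14/3x + 5/3y - 10/3 → 14/3x + 25/9y^2 - 35/9y - 10/3
  leading term x: subtract (14/3)·h_3 from 14/3x + 25/9y^2 - 35/9y - 10/3 → 25/9y^2 - 35/3y + 110/9
  leading term y^2: no divisor's leading term divides it; move 25/9y^2 to the remainder.
  leading term y: no divisor's leading term divides it; move -35/3y to the remainder.
  leading term 1: no divisor's leading term divides it; move 110/9 to the remainder.
  remainder 25/9y^2 - 35/3y + 110/9 ≠ 0; add h_4 = 25/9y^2 - 35/3y + 110/9 to the basis.

The other S-polynomials (S(f_2,h_3), S(f_1,h_4), S(f_2,h_4), S(h_3,h_4)) all reduce to 0 modulo the current basis, so we have a Gröbner basis.
Inter-reduce: drop elements whose leading term is divisible by another's, tail-reduce, and make monic.
Reduced Gröbner basis: {x + 5/3y - 10/3, y^2 - 21/5y + 22/5}.

Since the basis is lex-ordered, y^2 - 21/5y + 22/5 is univariate in y. Its roots are {2, 11/5}. Back-substituting each root into the other basis elements fixes the other coordinates.
  y = 2: the earlier basis element becomes x = 0, giving x = 0 — point (0, 2).
  y = 11/5: the earlier basis element becomes x + 1/3 = 0, giving x = -1/3 — point (-1/3, 11/5).
Substituting each solution back into the original system confirms all equations vanish.
Zero-dimensionality of the ideal guarantees finitely many solutions over ℂ.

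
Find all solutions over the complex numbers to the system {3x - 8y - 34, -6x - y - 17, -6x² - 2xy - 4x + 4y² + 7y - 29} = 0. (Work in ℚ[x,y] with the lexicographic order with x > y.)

Compute a lex Gröbner basis by Buchberger's algorithm.
f_1 = 3x - 8y - 34, LT = x.
f_2 = -6x - y - 17, LT = x.
f_3 = -6x² - 2xy - 4x + 4y² + 7y - 29, LT = x².

S(f_1,f_2): lcm = x. S = -17/6y - 85/6.
  leading term y: no divisor's leading term divides it; move -17/6y to the remainder.
  leading term 1: no divisor's leading term divides it; move -85/6 to the remainder.
  remainder -17/6y - 85/6 ≠ 0; add h_4 = -17/6y - 85/6 to the basis.

The other S-polynomials (S(f_1,f_3), S(f_2,f_3), S(f_1,h_4), S(f_2,h_4), S(f_3,h_4)) all reduce to 0 modulo the current basis, so we have a Gröbner basis.
Inter-reduce: drop elements whose leading term is divisible by another's, tail-reduce, and make monic.
Reduced Gröbner basis: {x + 2, y + 5}.

Elimination: the polynomial y + 5 lies in the elimination ideal for y, so y ∈ {-5}. For each such y, the remaining basis elements (now univariate) give the rest of the solution.
  y = -5: the earlier basis element becomes x + 2 = 0, giving x = -2 — point (-2, -5).
Each listed point satisfies every original equation (direct substitution).
This is the nonlinear analogue of row-reducing a linear system.

{(-2, -5)}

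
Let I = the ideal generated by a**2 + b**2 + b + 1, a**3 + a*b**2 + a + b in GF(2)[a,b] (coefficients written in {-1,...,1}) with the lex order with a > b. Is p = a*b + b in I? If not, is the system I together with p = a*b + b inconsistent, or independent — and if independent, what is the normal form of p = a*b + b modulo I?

First compute the reduced Gröbner basis of I by Buchberger's algorithm.
f_1 = a**2 + b**2 + b + 1, LT = a**2.
f_2 = a**3 + a*b**2 + a + b, LT = a**3.

S(f_1,f_2): lcm = a**3. S = a*b + b.
  leading term a*b: no divisor's leading term divides it; move a*b to the remainder.
  leading term b: no divisor's leading term divides it; move b to the remainder.
  remainder a*b + b ≠ 0; add h_3 = a*b + b to the basis.

S(f_1,h_3): lcm = a**2*b. S = a*b + b**3 + b**2 + b.
  leading term a*b: subtract (1)·h_3 from a*b + b**3 + b**2 + b → b**3 + b**2
  leading term b**3: no divisor's leading term divides it; move b**3 to the remainder.
  leading term b**2: no divisor's leading term divides it; move b**2 to the remainder.
  remainder b**3 + b**2 ≠ 0; add h_4 = b**3 + b**2 to the basis.

The other S-polynomials (S(f_2,h_3), S(f_1,h_4), S(f_2,h_4), S(h_3,h_4)) all reduce to 0 modulo the current basis, so we have a Gröbner basis.
Inter-reduce: drop elements whose leading term is divisible by another's, tail-reduce, and make monic.
Reduced Gröbner basis: {a**2 + b**2 + b + 1, a*b + b, b**3 + b**2}.
Label its elements g_1 = a**2 + b**2 + b + 1, g_2 = a*b + b, g_3 = b**3 + b**2.

Reduce p = a*b + b modulo G:
  leading term a*b: subtract (1)·g_2 from a*b + b → 0
  normal form = 0.
Since the normal form is 0, p ∈ I.

a*b + b lies in I (it reduces to 0).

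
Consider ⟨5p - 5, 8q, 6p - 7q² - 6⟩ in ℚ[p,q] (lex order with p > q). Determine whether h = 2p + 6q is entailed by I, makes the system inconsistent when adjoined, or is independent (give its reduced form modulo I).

First compute the reduced Gröbner basis of I by Buchberger's algorithm.
f_1 = 5p - 5, LT = p.
f_2 = 8q, LT = q.
f_3 = 6p - 7q² - 6, LT = p.

The S-polynomials (S(f_1,f_2), S(f_1,f_3), S(f_2,f_3)) all reduce to 0 modulo the current basis, so we have a Gröbner basis.
Inter-reduce: drop elements whose leading term is divisible by another's, tail-reduce, and make monic.
Reduced Gröbner basis: {p - 1, q}.
Label its elements g_1 = p - 1, g_2 = q.

Reduce h = 2p + 6q modulo G:
  leading term p: subtract (2)·g_1 from 2p + 6q → 6q + 2
  leading term q: subtract (6)·g_2 from 6q + 2 → 2
  leading term 1: no divisor's leading term divides it; move 2 to the remainder.
  normal form = 2.
The normal form is nonzero, so h ∉ I. Since h minus its normal form lies in I, I + (h) = I + (r) where r = 2; decide whether this ideal is the whole ring.
Here r = 2 is a nonzero constant, hence a unit: 1 ∈ I + (h), the Gröbner basis of I + (h) is {1}, and the enlarged system has no common solution — adjoining h is inconsistent.

Adjoining 2p + 6q makes the ideal the whole ring: the system is inconsistent.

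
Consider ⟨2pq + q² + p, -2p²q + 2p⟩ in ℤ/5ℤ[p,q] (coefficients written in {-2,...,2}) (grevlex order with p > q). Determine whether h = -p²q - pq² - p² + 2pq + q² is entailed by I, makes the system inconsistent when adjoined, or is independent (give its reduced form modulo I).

-p²q - pq² - p² + 2pq + q² lies in I (it reduces to 0).

First compute the reduced Gröbner basis of I by Buchberger's algorithm.
f_1 = 2pq + q² + p, LT = pq.
f_2 = -2p²q + 2p, LT = p²q.

S(f_1,f_2): lcm = p²q. S = -2pq² - 2p² + p.
  reduce S modulo (f_1, f_2):
  remainder q³ - 2p² + 2q² - 2p ≠ 0; add k_3 = q³ - 2p² + 2q² - 2p to the basis.

S(f_1,k_3): lcm = pq³. S = -2q⁴ + 2p³ + pq² + 2p².
  reduce S modulo (f_1, f_2, k_3):
  remainder 2p³ - p² - q² - p ≠ 0; add k_4 = 2p³ - p² - q² - p to the basis.

The other S-polynomials (S(f_2,k_3), S(f_1,k_4), S(f_2,k_4), S(k_3,k_4)) all reduce to 0 modulo the current basis, so we have a Gröbner basis.
Inter-reduce: drop elements whose leading term is divisible by another's, tail-reduce, and make monic.
Reduced Gröbner basis: {p³ + 2p² + 2q² + 2p, q³ - 2p² + 2q² - 2p, pq - 2q² - 2p}.
Label its elements g_1 = p³ + 2p² + 2q² + 2p, g_2 = q³ - 2p² + 2q² - 2p, g_3 = pq - 2q² - 2p.

Reduce h = -p²q - pq² - p² + 2pq + q² modulo G:
  leading term p²q: subtract (-p)·g_3 from -p²q - pq² - p² + 2pq + q² → 2pq² + 2p² + 2pq + q²
  leading term pq²: subtract (2q)·g_3 from 2pq² + 2p² + 2pq + q² → -q³ + 2p² + pq + q²
  leading term q³: subtract (-1)·g_2 from -q³ + 2p² + pq + q² → pq - 2q² - 2p
  leading term pq: subtract (1)·g_3 from pq - 2q² - 2p → 0
  normal form = 0.
Since the normal form is 0, h ∈ I.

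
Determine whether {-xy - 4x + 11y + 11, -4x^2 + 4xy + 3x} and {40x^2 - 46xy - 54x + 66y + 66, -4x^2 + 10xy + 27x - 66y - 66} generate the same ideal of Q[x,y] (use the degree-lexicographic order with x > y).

Yes, the ideals are equal.

Since reduced Gröbner bases are canonical representatives of ideals under a given ordering, it suffices to compute and compare them.
Buchberger on the first generating set:
f_1 = -xy - 4x + 11y + 11, LT = xy.
f_2 = -4x^2 + 4xy + 3x, LT = x^2.

S(f_1,f_2): lcm = x^2y. S = xy^2 + 4x^2 - 41/4xy - 11x.
  leading term xy^2: subtract (-y)·f_1 from xy^2 + 4x^2 - 41/4xy - 11x → 4x^2 - 57/4xy + 11y^2 - 11x + 11y
  leading term x^2: subtract (-1)·f_2 from 4x^2 - 57/4xy + 11y^2 - 11x + 11y → -41/4xy + 11y^2 - 8x + 11y
  leading term xy: subtract (41/4)·f_1 from -41/4xy + 11y^2 - 8x + 11y → 11y^2 + 33x - 407/4y - 451/4
  leading term y^2: no divisor's leading term divides it; move 11y^2 to the remainder.
  leading term x: no divisor's leading term divides it; move 33x to the remainder.
  leading term y: no divisor's leading term divides it; move -407/4y to the remainder.
  leading term 1: no divisor's leading term divides it; move -451/4 to the remainder.
  remainder 11y^2 + 33x - 407/4y - 451/4 ≠ 0; add g_3 = 11y^2 + 33x - 407/4y - 451/4 to the basis.

The other S-polynomials (S(f_1,g_3), S(f_2,g_3)) all reduce to 0 modulo the current basis, so we have a Gröbner basis.
Inter-reduce: drop elements whose leading term is divisible by another's, tail-reduce, and make monic.
Reduced Gröbner basis: {x^2 + 13/4x - 11y - 11, xy + 4x - 11y - 11, y^2 + 3x - 37/4y - 41/4}.

Buchberger on the second generating set:
h_1 = 40x^2 - 46xy - 54x + 66y + 66, LT = x^2.
h_2 = -4x^2 + 10xy + 27x - 66y - 66, LT = x^2.

S(h_1,h_2): lcm = x^2. S = 27/20xy + 27/5x - 297/20y - 297/20.
  leading term xy: no divisor's leading term divides it; move 27/20xy to the remainder.
  leading term x: no divisor's leading term divides it; move 27/5x to the remainder.
  leading term y: no divisor's leading term divides it; move -297/20y to the remainder.
  leading term 1: no divisor's leading term divides it; move -297/20 to the remainder.
  remainder 27/20xy + 27/5x - 297/20y - 297/20 ≠ 0; add k_3 = 27/20xy + 27/5x - 297/20y - 297/20 to the basis.

S(h_1,k_3): lcm = x^2y. S = -23/20xy^2 - 4x^2 + 193/20xy + 33/20y^2 + 11x + 33/20y.
  leading term xy^2: subtract (-23/27y)·k_3 from -23/20xy^2 - 4x^2 + 193/20xy + 33/20y^2 + 11x + 33/20y → -4x^2 + 57/4xy - 11y^2 + 11x - 11y
  leading term x^2: subtract (-1/10)·h_1 from -4x^2 + 57/4xy - 11y^2 + 11x - 11y → 193/20xy - 11y^2 + 28/5x - 22/5y + 33/5
  leading term xy: subtract (193/27)·k_3 from 193/20xy - 11y^2 + 28/5x - 22/5y + 33/5 → -11y^2 - 33x + 407/4y + 451/4
  leading term y^2: no divisor's leading term divides it; move -11y^2 to the remainder.
  leading term x: no divisor's leading term divides it; move -33x to the remainder.
  leading term y: no divisor's leading term divides it; move 407/4y to the remainder.
  leading term 1: no divisor's leading term divides it; move 451/4 to the remainder.
  remainder -11y^2 - 33x + 407/4y + 451/4 ≠ 0; add k_4 = -11y^2 - 33x + 407/4y + 451/4 to the basis.

The other S-polynomials (S(h_2,k_3), S(h_1,k_4), S(h_2,k_4), S(k_3,k_4)) all reduce to 0 modulo the current basis, so we have a Gröbner basis.
Inter-reduce: drop elements whose leading term is divisible by another's, tail-reduce, and make monic.
Reduced Gröbner basis: {x^2 + 13/4x - 11y - 11, xy + 4x - 11y - 11, y^2 + 3x - 37/4y - 41/4}.

The two bases agree; hence the ideals are identical.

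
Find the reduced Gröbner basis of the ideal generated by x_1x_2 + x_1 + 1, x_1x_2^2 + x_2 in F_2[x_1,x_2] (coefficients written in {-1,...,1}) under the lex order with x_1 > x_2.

f_1 = x_1x_2 + x_1 + 1, LT = x_1x_2.
f_2 = x_1x_2^2 + x_2, LT = x_1x_2^2.

S(f_1,f_2): lcm = x_1x_2^2. S = x_1x_2.
  leading term x_1x_2: subtract (1)·f_1 from x_1x_2 → x_1 + 1
  leading term x_1: no divisor's leading term divides it; move x_1 to the remainder.
  leading term 1: no divisor's leading term divides it; move 1 to the remainder.
  remainder x_1 + 1 ≠ 0; add g_3 = x_1 + 1 to the basis.

S(f_1,g_3): lcm = x_1x_2. S = x_1 + x_2 + 1.
  leading term x_1: subtract (1)·g_3 from x_1 + x_2 + 1 → x_2
  leading term x_2: no divisor's leading term divides it; move x_2 to the remainder.
  remainder x_2 ≠ 0; add g_4 = x_2 to the basis.

The other S-polynomials (S(f_2,g_3), S(f_1,g_4), S(f_2,g_4), S(g_3,g_4)) all reduce to 0 modulo the current basis, so we have a Gröbner basis.
Inter-reduce: drop elements whose leading term is divisible by another's, tail-reduce, and make monic.

G = {x_1 + 1, x_2}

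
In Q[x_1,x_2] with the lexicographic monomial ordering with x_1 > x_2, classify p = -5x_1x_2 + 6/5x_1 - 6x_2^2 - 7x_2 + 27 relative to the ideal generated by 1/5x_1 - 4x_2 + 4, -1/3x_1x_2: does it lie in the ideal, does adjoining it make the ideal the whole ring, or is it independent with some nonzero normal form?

Adjoining -5x_1x_2 + 6/5x_1 - 6x_2^2 - 7x_2 + 27 makes the ideal the whole ring: the system is inconsistent.

First compute the reduced Gröbner basis of I by Buchberger's algorithm.
f_1 = 1/5x_1 - 4x_2 + 4, LT = x_1.
f_2 = -1/3x_1x_2, LT = x_1x_2.

S(f_1,f_2): lcm = x_1x_2. S = -20x_2^2 + 20x_2.
  reduce S modulo (f_1, f_2):
  remainder -20x_2^2 + 20x_2 ≠ 0; add h_3 = -20x_2^2 + 20x_2 to the basis.

The other S-polynomials (S(f_1,h_3), S(f_2,h_3)) all reduce to 0 modulo the current basis, so we have a Gröbner basis.
Inter-reduce: drop elements whose leading term is divisible by another's, tail-reduce, and make monic.
Reduced Gröbner basis: {x_1 - 20x_2 + 20, x_2^2 - x_2}.
Label its elements g_1 = x_1 - 20x_2 + 20, g_2 = x_2^2 - x_2.

Reduce p = -5x_1x_2 + 6/5x_1 - 6x_2^2 - 7x_2 + 27 modulo G:
  leading term x_1x_2: subtract (-5x_2)·g_1 from -5x_1x_2 + 6/5x_1 - 6x_2^2 - 7x_2 + 27 → 6/5x_1 - 106x_2^2 + 93x_2 + 27
  leading term x_1: subtract (6/5)·g_1 from 6/5x_1 - 106x_2^2 + 93x_2 + 27 → -106x_2^2 + 117x_2 + 3
  leading term x_2^2: subtract (-106)·g_2 from -106x_2^2 + 117x_2 + 3 → 11x_2 + 3
  leading term x_2: no divisor's leading term divides it; move 11x_2 to the remainder.
  leading term 1: no divisor's leading term divides it; move 3 to the remainder.
  normal form = 11x_2 + 3.
The normal form is nonzero, so p ∉ I. Since p minus its normal form lies in I, I + (p) = I + (r) where r = 11x_2 + 3; decide whether this ideal is the whole ring.
Run Buchberger on G together with r (pairs among the g_i already reduce to 0 since G is a Gröbner basis):
g_1 = x_1 - 20x_2 + 20, LT = x_1.
g_2 = x_2^2 - x_2, LT = x_2^2.
r = 11x_2 + 3, LT = x_2.

S(g_2,r): lcm = x_2^2. S = -14/11x_2.
  reduce S modulo (g_1, g_2, r):
  remainder 42/121 ≠ 0; add m_4 = 42/121 to the basis.

The other S-polynomials (S(g_1,g_2), S(g_1,r), S(g_1,m_4), S(g_2,m_4), S(r,m_4)) all reduce to 0 modulo the current basis, so we have a Gröbner basis.
Inter-reduce: drop elements whose leading term is divisible by another's, tail-reduce, and make monic.
Reduced Gröbner basis: {1}.
The reduced Gröbner basis of I + (p) is {1}: the ideal is the whole ring, so the enlarged system has no common solution — adjoining p is inconsistent.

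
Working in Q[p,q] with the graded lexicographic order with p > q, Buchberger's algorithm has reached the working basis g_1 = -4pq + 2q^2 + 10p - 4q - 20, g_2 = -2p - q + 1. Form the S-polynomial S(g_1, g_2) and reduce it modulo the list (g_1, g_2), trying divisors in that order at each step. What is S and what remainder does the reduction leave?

S(g_1, g_2) = -q^2 - 5/2p + 3/2q + 5; remainder on division = -q^2 + 11/4q + 15/4.

lcm(LM(g_1), LM(g_2)) = pq.
S = (lcm/LT(g_1))·g_1 − (lcm/LT(g_2))·g_2 = -q^2 - 5/2p + 3/2q + 5.
Reduce S modulo (g_1, g_2) in that order:
  leading term q^2: no divisor's leading term divides it; move -q^2 to the remainder.
  leading term p: subtract (5/4)·g_2 from -5/2p + 3/2q + 5 → 11/4q + 15/4
  leading term q: no divisor's leading term divides it; move 11/4q to the remainder.
  leading term 1: no divisor's leading term divides it; move 15/4 to the remainder.
The remainder -q^2 + 11/4q + 15/4 is nonzero, so it would be added as the next basis element.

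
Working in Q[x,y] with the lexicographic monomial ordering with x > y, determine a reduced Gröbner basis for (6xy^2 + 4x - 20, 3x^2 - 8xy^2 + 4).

f_1 = 6xy^2 + 4x - 20, LT = xy^2.
f_2 = 3x^2 - 8xy^2 + 4, LT = x^2.

S(f_1,f_2): lcm = x^2y^2. S = 2/3x^2 + 8/3xy^4 - 10/3x - 4/3y^2.
  leading term x^2: subtract (2/9)·f_2 from 2/3x^2 + 8/3xy^4 - 10/3x - 4/3y^2 → 8/3xy^4 + 16/9xy^2 - 10/3x - 4/3y^2 - 8/9
  leading term xy^4: subtract (4/9y^2)·f_1 from 8/3xy^4 + 16/9xy^2 - 10/3x - 4/3y^2 - 8/9 → -10/3x + 68/9y^2 - 8/9
  leading term x: no divisor's leading term divides it; move -10/3x to the remainder.
  leading term y^2: no divisor's leading term divides it; move 68/9y^2 to the remainder.
  leading term 1: no divisor's leading term divides it; move -8/9 to the remainder.
  remainder -10/3x + 68/9y^2 - 8/9 ≠ 0; add g_3 = -10/3x + 68/9y^2 - 8/9 to the basis.

S(f_1,g_3): lcm = xy^2. S = 2/3x + 34/15y^4 - 4/15y^2 - 10/3.
  leading term x: subtract (-1/5)·g_3 from 2/3x + 34/15y^4 - 4/15y^2 - 10/3 → 34/15y^4 + 56/45y^2 - 158/45
  leading term y^4: no divisor's leading term divides it; move 34/15y^4 to the remainder.
  leading term y^2: no divisor's leading term divides it; move 56/45y^2 to the remainder.
  leading term 1: no divisor's leading term divides it; move -158/45 to the remainder.
  remainder 34/15y^4 + 56/45y^2 - 158/45 ≠ 0; add g_4 = 34/15y^4 + 56/45y^2 - 158/45 to the basis.

S(f_2,g_3): lcm = x^2. S = -2/5xy^2 - 4/15x + 4/3.
  leading term xy^2: subtract (-1/15)·f_1 from -2/5xy^2 - 4/15x + 4/3 → 0
  remainder 0.

S(f_1,g_4): lcm = xy^4. S = 2/17xy^2 + 79/51x - 10/3y^2.
  leading term xy^2: subtract (1/51)·f_1 from 2/17xy^2 + 79/51x - 10/3y^2 → 25/17x - 10/3y^2 + 20/51
  leading term x: subtract (-15/34)·g_3 from 25/17x - 10/3y^2 + 20/51 → 0
  remainder 0.

S(f_2,g_4): leading monomials are coprime, so the S-polynomial reduces to 0 (Buchberger's first criterion).
S(g_3,g_4): leading monomials are coprime, so the S-polynomial reduces to 0 (Buchberger's first criterion).
Every S-polynomial of the final basis reduces to 0, so we have a Gröbner basis.
Inter-reduce: drop elements whose leading term is divisible by another's, tail-reduce, and make monic.

G = {x - 34/15y^2 + 4/15, y^4 + 28/51y^2 - 79/51}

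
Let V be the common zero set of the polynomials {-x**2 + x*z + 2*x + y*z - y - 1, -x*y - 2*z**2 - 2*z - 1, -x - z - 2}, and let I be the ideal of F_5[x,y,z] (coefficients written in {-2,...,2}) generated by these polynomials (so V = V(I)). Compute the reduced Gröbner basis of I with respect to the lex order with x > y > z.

G = {x + z + 2, y + 2*z + 1, z**2 - 2*z + 2}

f_1 = -x**2 + x*z + 2*x + y*z - y - 1, LT = x**2.
f_2 = -x*y - 2*z**2 - 2*z - 1, LT = x*y.
f_3 = -x - z - 2, LT = x.

S(f_1,f_2): lcm = x**2*y. S = -x*y*z - 2*x*y - 2*x*z**2 - 2*x*z - x - y**2*z + y**2 + y.
  leading term x*y*z: subtract (z)·f_2 from -x*y*z - 2*x*y - 2*x*z**2 - 2*x*z - x - y**2*z + y**2 + y → -2*x*y - 2*x*z**2 - 2*x*z - x - y**2*z + y**2 + y + 2*z**3 + 2*z**2 + z
  leading term x*y: subtract (2)·f_2 from -2*x*y - 2*x*z**2 - 2*x*z - x - y**2*z + y**2 + y + 2*z**3 + 2*z**2 + z → -2*x*z**2 - 2*x*z - x - y**2*z + y**2 + y + 2*z**3 + z**2 + 2
  leading term x*z**2: subtract (2*z**2)·f_3 from -2*x*z**2 - 2*x*z - x - y**2*z + y**2 + y + 2*z**3 + z**2 + 2 → -2*x*z - x - y**2*z + y**2 + y - z**3 + 2
  leading term x*z: subtract (2*z)·f_3 from -2*x*z - x - y**2*z + y**2 + y - z**3 + 2 → -x - y**2*z + y**2 + y - z**3 + 2*z**2 - z + 2
  leading term x: subtract (1)·f_3 from -x - y**2*z + y**2 + y - z**3 + 2*z**2 - z + 2 → -y**2*z + y**2 + y - z**3 + 2*z**2 - 1
  leading term y**2*z: no divisor's leading term divides it; move -y**2*z to the remainder.
  leading term y**2: no divisor's leading term divides it; move y**2 to the remainder.
  leading term y: no divisor's leading term divides it; move y to the remainder.
  leading term z**3: no divisor's leading term divides it; move -z**3 to the remainder.
  leading term z**2: no divisor's leading term divides it; move 2*z**2 to the remainder.
  leading term 1: no divisor's leading term divides it; move -1 to the remainder.
  remainder -y**2*z + y**2 + y - z**3 + 2*z**2 - 1 ≠ 0; add g_4 = -y**2*z + y**2 + y - z**3 + 2*z**2 - 1 to the basis.

S(f_1,f_3): lcm = x**2. S = -2*x*z + x - y*z + y + 1.
  leading term x*z: subtract (2*z)·f_3 from -2*x*z + x - y*z + y + 1 → x - y*z + y + 2*z**2 - z + 1
  leading term x: subtract (-1)·f_3 from x - y*z + y + 2*z**2 - z + 1 → -y*z + y + 2*z**2 - 2*z - 1
  leading term y*z: no divisor's leading term divides it; move -y*z to the remainder.
  leading term y: no divisor's leading term divides it; move y to the remainder.
  leading term z**2: no divisor's leading term divides it; move 2*z**2 to the remainder.
  leading term z: no divisor's leading term divides it; move -2*z to the remainder.
  leading term 1: no divisor's leading term divides it; move -1 to the remainder.
  remainder -y*z + y + 2*z**2 - 2*z - 1 ≠ 0; add g_5 = -y*z + y + 2*z**2 - 2*z - 1 to the basis.

S(f_2,f_3): lcm = x*y. S = -y*z - 2*y + 2*z**2 + 2*z + 1.
  leading term y*z: subtract (1)·g_5 from -y*z - 2*y + 2*z**2 + 2*z + 1 → 2*y - z + 2
  leading term y: no divisor's leading term divides it; move 2*y to the remainder.
  leading term z: no divisor's leading term divides it; move -z to the remainder.
  leading term 1: no divisor's leading term divides it; move 2 to the remainder.
  remainder 2*y - z + 2 ≠ 0; add g_6 = 2*y - z + 2 to the basis.

S(f_2,g_5): lcm = x*y*z. S = x*y + 2*x*z**2 - 2*x*z - x + 2*z**3 + 2*z**2 + z.
  leading term x*y: subtract (-1)·f_2 from x*y + 2*x*z**2 - 2*x*z - x + 2*z**3 + 2*z**2 + z → 2*x*z**2 - 2*x*z - x + 2*z**3 - z - 1
  leading term x*z**2: subtract (-2*z**2)·f_3 from 2*x*z**2 - 2*x*z - x + 2*z**3 - z - 1 → -2*x*z - x + z**2 - z - 1
  leading term x*z: subtract (2*z)·f_3 from -2*x*z - x + z**2 - z - 1 → -x - 2*z**2 - 2*z - 1
  leading term x: subtract (1)·f_3 from -x - 2*z**2 - 2*z - 1 → -2*z**2 - z + 1
  leading term z**2: no divisor's leading term divides it; move -2*z**2 to the remainder.
  leading term z: no divisor's leading term divides it; move -z to the remainder.
  leading term 1: no divisor's leading term divides it; move 1 to the remainder.
  remainder -2*z**2 - z + 1 ≠ 0; add g_7 = -2*z**2 - z + 1 to the basis.

The other S-polynomials (S(f_1,g_4), S(f_2,g_4), S(f_3,g_4), S(f_1,g_5), S(f_3,g_5), S(g_4,g_5), S(f_1,g_6), S(f_2,g_6), S(f_3,g_6), S(g_4,g_6), S(g_5,g_6), S(f_1,g_7), S(f_2,g_7), S(f_3,g_7), S(g_4,g_7), S(g_5,g_7), S(g_6,g_7)) all reduce to 0 modulo the current basis, so we have a Gröbner basis.
Inter-reduce: drop elements whose leading term is divisible by another's, tail-reduce, and make monic.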